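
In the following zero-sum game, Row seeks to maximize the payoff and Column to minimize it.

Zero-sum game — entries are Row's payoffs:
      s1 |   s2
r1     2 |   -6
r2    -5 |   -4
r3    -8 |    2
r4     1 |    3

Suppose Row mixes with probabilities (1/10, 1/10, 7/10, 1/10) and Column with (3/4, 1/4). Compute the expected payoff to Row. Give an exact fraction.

-167/40

Against (3/4, 1/4), each row's expected payoff is r1: 0; r2: -19/4; r3: -11/2; r4: 3/2.
Taking the (1/10, 1/10, 7/10, 1/10)-weighted average: (1/10)·(0) + (1/10)·(-19/4) + (7/10)·(-11/2) + (1/10)·(3/2) = -167/40.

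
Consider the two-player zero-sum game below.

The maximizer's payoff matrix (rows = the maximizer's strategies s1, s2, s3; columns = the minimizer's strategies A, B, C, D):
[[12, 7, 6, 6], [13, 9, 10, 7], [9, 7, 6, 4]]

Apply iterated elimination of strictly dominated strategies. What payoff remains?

Column B is strictly dominated by D for the minimizer (6<7, 7<9, 4<7); eliminate B.
Column A is strictly dominated by C for the minimizer (6<12, 10<13, 6<9); eliminate A.
Row s1 is strictly dominated by row s2 (10>6, 7>6); eliminate s1.
Column C is strictly dominated by D for the minimizer (7<10, 4<6); eliminate C.
Row s3 is strictly dominated by row s2 (7>4); eliminate s3.
Only (s2, D) remains, with payoff 7.

7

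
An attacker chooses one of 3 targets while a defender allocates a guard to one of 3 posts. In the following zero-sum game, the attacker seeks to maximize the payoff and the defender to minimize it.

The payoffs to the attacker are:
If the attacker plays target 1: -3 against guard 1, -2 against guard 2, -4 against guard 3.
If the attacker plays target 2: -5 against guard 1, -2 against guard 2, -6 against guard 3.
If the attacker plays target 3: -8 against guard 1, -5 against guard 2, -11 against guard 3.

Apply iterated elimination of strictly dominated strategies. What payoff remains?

Column guard 1 is strictly dominated by guard 3 for the defender (-4<-3, -6<-5, -11<-8); eliminate guard 1.
Column guard 2 is strictly dominated by guard 3 for the defender (-4<-2, -6<-2, -11<-5); eliminate guard 2.
Row target 3 is strictly dominated by row target 1 (-4>-11); eliminate target 3.
Row target 2 is strictly dominated by row target 1 (-4>-6); eliminate target 2.
Only (target 1, guard 3) remains, with payoff -4.

-4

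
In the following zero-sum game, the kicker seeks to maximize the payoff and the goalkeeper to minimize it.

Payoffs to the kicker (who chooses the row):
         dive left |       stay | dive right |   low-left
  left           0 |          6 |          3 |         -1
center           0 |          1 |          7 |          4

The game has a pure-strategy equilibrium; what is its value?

Row minima: -1, 0 → the kicker's maximin is 0.
Column maxima: 0, 6, 7, 4 → the goalkeeper's minimax is 0.
They coincide at (center, dive left), so the value is 0.

0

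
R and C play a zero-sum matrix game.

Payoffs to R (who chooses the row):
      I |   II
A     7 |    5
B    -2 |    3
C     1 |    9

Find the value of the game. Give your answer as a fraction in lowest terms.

29/5

Row B is strictly dominated by row C, so R never plays it.
The remaining 2×2 game on (A, C) × (I, II) has no saddle point. Let R play A with probability p; indifference gives 7p + (1−p) = 5p + 9(1−p), so p = 4/5.
Similarly C's optimal q on I is 2/5, and the value is 7·(2/5) + (5)·(3/5) = 29/5.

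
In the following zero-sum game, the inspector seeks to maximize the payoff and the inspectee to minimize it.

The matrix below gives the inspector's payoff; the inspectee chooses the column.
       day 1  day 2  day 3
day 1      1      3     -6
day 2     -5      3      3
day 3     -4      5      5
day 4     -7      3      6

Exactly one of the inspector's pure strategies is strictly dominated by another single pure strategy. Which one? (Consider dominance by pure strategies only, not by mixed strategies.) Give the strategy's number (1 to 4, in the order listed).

Compare day 2 with day 3: -4 > -5, 5 > 3, 5 > 3.
So day 3 strictly dominates day 2 for the inspector; day 2 is strictly dominated.

2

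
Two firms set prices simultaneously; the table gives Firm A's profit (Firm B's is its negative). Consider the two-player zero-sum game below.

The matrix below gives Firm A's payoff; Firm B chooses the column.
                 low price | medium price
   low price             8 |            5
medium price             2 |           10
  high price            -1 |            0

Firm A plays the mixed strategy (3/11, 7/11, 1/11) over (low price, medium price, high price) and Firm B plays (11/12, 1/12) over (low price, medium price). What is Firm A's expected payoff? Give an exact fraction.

Against (11/12, 1/12), each row's expected payoff is low price: 31/4; medium price: 8/3; high price: -11/12.
Taking the (3/11, 7/11, 1/11)-weighted average: (3/11)·(31/4) + (7/11)·(8/3) + (1/11)·(-11/12) = 41/11.

41/11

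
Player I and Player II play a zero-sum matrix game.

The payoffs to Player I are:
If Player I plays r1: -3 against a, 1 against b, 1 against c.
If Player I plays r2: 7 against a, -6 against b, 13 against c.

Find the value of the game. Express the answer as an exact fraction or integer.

-11/17

Column c is strictly dominated by a for Player II (it gives Player I more in every row).
The remaining 2×2 game on (r1, r2) × (a, b) has no saddle point. Let Player I play r1 with probability p; indifference gives −3p + 7(1−p) = p − 6(1−p), so p = 13/17.
Similarly Player II's optimal q on a is 7/17, and the value is -3·(7/17) + (1)·(10/17) = -11/17.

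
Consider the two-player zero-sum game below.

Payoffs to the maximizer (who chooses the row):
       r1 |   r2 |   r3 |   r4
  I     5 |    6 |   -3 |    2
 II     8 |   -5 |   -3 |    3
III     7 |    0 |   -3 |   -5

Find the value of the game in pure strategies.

-3

Row minima: -3, -5, -5 → the maximizer's maximin is -3.
Column maxima: 8, 6, -3, 3 → the minimizer's minimax is -3.
They coincide at (I, r3), so the value is -3.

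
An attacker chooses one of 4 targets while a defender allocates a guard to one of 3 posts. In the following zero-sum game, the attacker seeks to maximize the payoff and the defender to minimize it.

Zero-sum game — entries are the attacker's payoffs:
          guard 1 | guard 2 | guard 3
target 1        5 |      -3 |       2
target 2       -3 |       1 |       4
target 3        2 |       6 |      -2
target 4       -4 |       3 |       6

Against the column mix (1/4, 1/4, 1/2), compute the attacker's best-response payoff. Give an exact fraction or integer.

11/4

target 1: (5)·(1/4) + (-3)·(1/4) + (2)·(1/2) = 3/2.
target 2: (-3)·(1/4) + (1)·(1/4) + (4)·(1/2) = 3/2.
target 3: (2)·(1/4) + (6)·(1/4) + (-2)·(1/2) = 1.
target 4: (-4)·(1/4) + (3)·(1/4) + (6)·(1/2) = 11/4.
The best pure response is target 4 with expected payoff 11/4.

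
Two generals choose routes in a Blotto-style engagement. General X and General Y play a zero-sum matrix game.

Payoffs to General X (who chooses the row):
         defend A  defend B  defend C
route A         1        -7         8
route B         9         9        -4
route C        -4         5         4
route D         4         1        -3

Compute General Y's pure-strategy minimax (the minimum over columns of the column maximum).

The worst case (largest entry) in each column is defend A: 9, defend B: 9, defend C: 8.
The best (smallest) of these is 8.

8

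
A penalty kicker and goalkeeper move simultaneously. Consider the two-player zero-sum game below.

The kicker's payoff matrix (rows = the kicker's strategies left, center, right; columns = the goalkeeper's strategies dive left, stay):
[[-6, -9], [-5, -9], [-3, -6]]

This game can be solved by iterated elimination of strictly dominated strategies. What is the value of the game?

Column dive left is strictly dominated by stay for the goalkeeper (-9<-6, -9<-5, -6<-3); eliminate dive left.
Row left is strictly dominated by row right (-6>-9); eliminate left.
Row center is strictly dominated by row right (-6>-9); eliminate center.
Only (right, stay) remains, with payoff -6.

-6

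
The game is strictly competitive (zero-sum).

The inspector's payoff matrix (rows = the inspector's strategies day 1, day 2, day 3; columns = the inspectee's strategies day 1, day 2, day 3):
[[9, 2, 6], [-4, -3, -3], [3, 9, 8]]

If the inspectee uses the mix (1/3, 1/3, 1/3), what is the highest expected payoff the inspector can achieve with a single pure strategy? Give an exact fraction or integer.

20/3

day 1: (9)·(1/3) + (2)·(1/3) + (6)·(1/3) = 17/3.
day 2: (-4)·(1/3) + (-3)·(1/3) + (-3)·(1/3) = -10/3.
day 3: (3)·(1/3) + (9)·(1/3) + (8)·(1/3) = 20/3.
The best pure response is day 3 with expected payoff 20/3.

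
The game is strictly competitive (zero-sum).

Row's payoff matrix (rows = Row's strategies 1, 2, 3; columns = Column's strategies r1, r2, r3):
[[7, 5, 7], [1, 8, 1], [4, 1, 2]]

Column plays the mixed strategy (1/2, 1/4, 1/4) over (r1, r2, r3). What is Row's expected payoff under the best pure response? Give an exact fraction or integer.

1: (7)·(1/2) + (5)·(1/4) + (7)·(1/4) = 13/2.
2: (1)·(1/2) + (8)·(1/4) + (1)·(1/4) = 11/4.
3: (4)·(1/2) + (1)·(1/4) + (2)·(1/4) = 11/4.
The best pure response is 1 with expected payoff 13/2.

13/2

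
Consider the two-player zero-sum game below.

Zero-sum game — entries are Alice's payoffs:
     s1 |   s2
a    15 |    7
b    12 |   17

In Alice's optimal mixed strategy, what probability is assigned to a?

Row minima are 7 and 12, so Alice's maximin is 12; column maxima are 15 and 17, so Bob's minimax is 15. These differ, so the equilibrium is in mixed strategies.
Let Alice play a with probability p. Bob is indifferent when 15p + 12(1−p) = 7p + 17(1−p), giving p = 5/13.

5/13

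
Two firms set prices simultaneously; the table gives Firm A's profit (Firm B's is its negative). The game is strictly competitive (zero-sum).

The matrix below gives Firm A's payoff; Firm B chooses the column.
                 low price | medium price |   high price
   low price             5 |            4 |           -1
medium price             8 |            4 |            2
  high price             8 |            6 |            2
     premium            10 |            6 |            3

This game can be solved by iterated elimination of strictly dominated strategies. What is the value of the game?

Column low price is strictly dominated by medium price for Firm B (4<5, 4<8, 6<8, 6<10); eliminate low price.
Column medium price is strictly dominated by high price for Firm B (-1<4, 2<4, 2<6, 3<6); eliminate medium price.
Row high price is strictly dominated by row premium (3>2); eliminate high price.
Row low price is strictly dominated by row medium price (2>-1); eliminate low price.
Row medium price is strictly dominated by row premium (3>2); eliminate medium price.
Only (premium, high price) remains, with payoff 3.

3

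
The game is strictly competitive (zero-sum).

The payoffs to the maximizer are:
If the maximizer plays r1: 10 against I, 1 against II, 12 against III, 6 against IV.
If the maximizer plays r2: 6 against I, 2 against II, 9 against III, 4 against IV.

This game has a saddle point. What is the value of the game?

Row minima: 1, 2 → the maximizer's maximin is 2.
Column maxima: 10, 2, 12, 6 → the minimizer's minimax is 2.
They coincide at (r2, II), so the value is 2.

2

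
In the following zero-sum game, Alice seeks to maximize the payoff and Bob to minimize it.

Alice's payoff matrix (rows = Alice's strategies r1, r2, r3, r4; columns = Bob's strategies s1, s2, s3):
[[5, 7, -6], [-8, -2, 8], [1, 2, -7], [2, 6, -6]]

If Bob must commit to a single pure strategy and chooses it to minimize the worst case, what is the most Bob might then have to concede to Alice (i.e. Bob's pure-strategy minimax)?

5

The worst case (largest entry) in each column is s1: 5, s2: 7, s3: 8.
The best (smallest) of these is 5.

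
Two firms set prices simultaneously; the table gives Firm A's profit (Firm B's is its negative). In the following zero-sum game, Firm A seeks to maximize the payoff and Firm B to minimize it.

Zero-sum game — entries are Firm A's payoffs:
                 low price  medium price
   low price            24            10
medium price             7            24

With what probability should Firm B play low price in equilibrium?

Row minima are 10 and 7, so Firm A's maximin is 10; column maxima are 24 and 24, so Firm B's minimax is 24. These differ, so the equilibrium is in mixed strategies.
Let Firm B play low price with probability q. Firm A is indifferent when 24q + 10(1−q) = 7q + 24(1−q), giving q = 14/31.

14/31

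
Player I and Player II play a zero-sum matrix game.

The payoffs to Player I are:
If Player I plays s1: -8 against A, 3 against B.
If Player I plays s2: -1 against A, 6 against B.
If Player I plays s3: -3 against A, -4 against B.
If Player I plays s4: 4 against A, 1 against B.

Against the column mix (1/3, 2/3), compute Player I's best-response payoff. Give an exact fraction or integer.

s1: (-8)·(1/3) + (3)·(2/3) = -2/3.
s2: (-1)·(1/3) + (6)·(2/3) = 11/3.
s3: (-3)·(1/3) + (-4)·(2/3) = -11/3.
s4: (4)·(1/3) + (1)·(2/3) = 2.
The best pure response is s2 with expected payoff 11/3.

11/3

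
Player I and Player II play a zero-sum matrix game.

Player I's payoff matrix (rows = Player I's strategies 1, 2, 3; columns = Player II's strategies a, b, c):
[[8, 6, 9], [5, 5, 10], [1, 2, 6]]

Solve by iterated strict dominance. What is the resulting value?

Row 3 is strictly dominated by row 1 (8>1, 6>2, 9>6); eliminate 3.
Column c is strictly dominated by a for Player II (8<9, 5<10); eliminate c.
Row 2 is strictly dominated by row 1 (8>5, 6>5); eliminate 2.
Column a is strictly dominated by b for Player II (6<8); eliminate a.
Only (1, b) remains, with payoff 6.

6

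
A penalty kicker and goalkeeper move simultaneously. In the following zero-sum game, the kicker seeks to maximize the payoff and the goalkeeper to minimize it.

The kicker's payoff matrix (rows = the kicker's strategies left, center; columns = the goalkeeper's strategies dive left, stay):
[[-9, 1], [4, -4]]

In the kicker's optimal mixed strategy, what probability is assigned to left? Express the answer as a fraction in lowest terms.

Row minima are -9 and -4, so the kicker's maximin is -4; column maxima are 4 and 1, so the goalkeeper's minimax is 1. These differ, so the equilibrium is in mixed strategies.
Let the kicker play left with probability p. The goalkeeper is indifferent when −9p + 4(1−p) = p − 4(1−p), giving p = 4/9.

4/9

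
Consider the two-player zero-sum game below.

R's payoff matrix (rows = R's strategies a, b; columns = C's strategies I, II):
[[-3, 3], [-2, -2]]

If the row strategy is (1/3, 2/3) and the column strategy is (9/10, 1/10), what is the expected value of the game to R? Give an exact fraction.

-32/15

Against (9/10, 1/10), each row's expected payoff is a: -12/5; b: -2.
Taking the (1/3, 2/3)-weighted average: (1/3)·(-12/5) + (2/3)·(-2) = -32/15.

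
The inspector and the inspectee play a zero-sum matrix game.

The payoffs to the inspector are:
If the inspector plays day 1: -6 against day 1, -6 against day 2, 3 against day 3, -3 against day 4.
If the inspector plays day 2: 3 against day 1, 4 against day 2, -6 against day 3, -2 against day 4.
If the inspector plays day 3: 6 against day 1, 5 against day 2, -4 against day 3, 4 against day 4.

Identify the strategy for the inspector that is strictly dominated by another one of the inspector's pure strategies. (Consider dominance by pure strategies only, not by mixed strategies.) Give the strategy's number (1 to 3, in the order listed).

Compare day 2 with day 3: 6 > 3, 5 > 4, -4 > -6, 4 > -2.
So day 3 strictly dominates day 2 for the inspector; day 2 is strictly dominated.

2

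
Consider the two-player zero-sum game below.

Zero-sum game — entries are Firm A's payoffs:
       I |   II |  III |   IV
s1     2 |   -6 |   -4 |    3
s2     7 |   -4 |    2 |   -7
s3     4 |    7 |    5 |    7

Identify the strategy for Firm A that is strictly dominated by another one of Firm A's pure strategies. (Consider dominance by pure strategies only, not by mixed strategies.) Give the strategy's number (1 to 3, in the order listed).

1

Compare s1 with s3: 4 > 2, 7 > -6, 5 > -4, 7 > 3.
So s3 strictly dominates s1 for Firm A; s1 is strictly dominated.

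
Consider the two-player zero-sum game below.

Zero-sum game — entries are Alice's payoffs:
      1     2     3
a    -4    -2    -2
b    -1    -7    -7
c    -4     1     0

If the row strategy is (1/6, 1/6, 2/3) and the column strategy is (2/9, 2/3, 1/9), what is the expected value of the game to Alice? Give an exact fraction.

Against (2/9, 2/3, 1/9), each row's expected payoff is a: -22/9; b: -17/3; c: -2/9.
Taking the (1/6, 1/6, 2/3)-weighted average: (1/6)·(-22/9) + (1/6)·(-17/3) + (2/3)·(-2/9) = -3/2.

-3/2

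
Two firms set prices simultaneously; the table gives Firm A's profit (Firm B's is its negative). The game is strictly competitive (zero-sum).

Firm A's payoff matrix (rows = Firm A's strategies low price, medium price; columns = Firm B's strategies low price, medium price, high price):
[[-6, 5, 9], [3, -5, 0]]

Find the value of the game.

-15/19

Column high price is strictly dominated by medium price for Firm B (it gives Firm A more in every row).
The remaining 2×2 game on (low price, medium price) × (low price, medium price) has no saddle point. Let Firm A play low price with probability p; indifference gives −6p + 3(1−p) = 5p − 5(1−p), so p = 8/19.
Similarly Firm B's optimal q on low price is 10/19, and the value is -6·(10/19) + (5)·(9/19) = -15/19.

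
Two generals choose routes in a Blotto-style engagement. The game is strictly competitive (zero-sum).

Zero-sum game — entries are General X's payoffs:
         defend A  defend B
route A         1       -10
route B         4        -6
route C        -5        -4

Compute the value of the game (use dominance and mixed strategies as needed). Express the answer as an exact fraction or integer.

-46/11

Row route A is strictly dominated by row route B, so General X never plays it.
The remaining 2×2 game on (route B, route C) × (defend A, defend B) has no saddle point. Let General X play route B with probability p; indifference gives 4p − 5(1−p) = −6p − 4(1−p), so p = 1/11.
Similarly General Y's optimal q on defend A is 2/11, and the value is 4·(2/11) + (-6)·(9/11) = -46/11.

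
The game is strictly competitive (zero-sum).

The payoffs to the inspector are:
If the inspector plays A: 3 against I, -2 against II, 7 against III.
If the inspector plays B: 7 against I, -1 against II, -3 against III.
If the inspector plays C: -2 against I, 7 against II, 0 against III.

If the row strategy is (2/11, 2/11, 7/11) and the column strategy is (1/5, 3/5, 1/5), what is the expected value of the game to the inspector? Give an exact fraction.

Against (1/5, 3/5, 1/5), each row's expected payoff is A: 4/5; B: 1/5; C: 19/5.
Taking the (2/11, 2/11, 7/11)-weighted average: (2/11)·(4/5) + (2/11)·(1/5) + (7/11)·(19/5) = 13/5.

13/5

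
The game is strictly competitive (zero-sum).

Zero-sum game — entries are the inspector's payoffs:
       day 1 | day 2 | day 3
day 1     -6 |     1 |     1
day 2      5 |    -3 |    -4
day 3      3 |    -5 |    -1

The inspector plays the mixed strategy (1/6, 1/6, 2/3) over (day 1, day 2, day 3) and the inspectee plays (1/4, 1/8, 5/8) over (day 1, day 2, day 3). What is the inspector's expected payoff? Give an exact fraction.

Against (1/4, 1/8, 5/8), each row's expected payoff is day 1: -3/4; day 2: -13/8; day 3: -1/2.
Taking the (1/6, 1/6, 2/3)-weighted average: (1/6)·(-3/4) + (1/6)·(-13/8) + (2/3)·(-1/2) = -35/48.

-35/48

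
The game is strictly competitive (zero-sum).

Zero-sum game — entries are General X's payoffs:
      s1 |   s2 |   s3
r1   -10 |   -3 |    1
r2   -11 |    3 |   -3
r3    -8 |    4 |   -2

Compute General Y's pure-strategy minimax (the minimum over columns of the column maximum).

The worst case (largest entry) in each column is s1: -8, s2: 4, s3: 1.
The best (smallest) of these is -8.

-8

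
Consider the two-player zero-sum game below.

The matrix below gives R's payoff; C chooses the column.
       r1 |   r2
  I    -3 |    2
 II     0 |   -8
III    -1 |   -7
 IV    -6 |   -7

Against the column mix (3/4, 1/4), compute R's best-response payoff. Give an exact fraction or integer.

-7/4

I: (-3)·(3/4) + (2)·(1/4) = -7/4.
II: (0)·(3/4) + (-8)·(1/4) = -2.
III: (-1)·(3/4) + (-7)·(1/4) = -5/2.
IV: (-6)·(3/4) + (-7)·(1/4) = -25/4.
The best pure response is I with expected payoff -7/4.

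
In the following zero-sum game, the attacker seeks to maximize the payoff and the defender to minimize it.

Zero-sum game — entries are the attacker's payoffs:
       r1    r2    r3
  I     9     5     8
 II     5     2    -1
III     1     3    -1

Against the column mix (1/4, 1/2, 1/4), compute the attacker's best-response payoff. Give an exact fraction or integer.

27/4

I: (9)·(1/4) + (5)·(1/2) + (8)·(1/4) = 27/4.
II: (5)·(1/4) + (2)·(1/2) + (-1)·(1/4) = 2.
III: (1)·(1/4) + (3)·(1/2) + (-1)·(1/4) = 3/2.
The best pure response is I with expected payoff 27/4.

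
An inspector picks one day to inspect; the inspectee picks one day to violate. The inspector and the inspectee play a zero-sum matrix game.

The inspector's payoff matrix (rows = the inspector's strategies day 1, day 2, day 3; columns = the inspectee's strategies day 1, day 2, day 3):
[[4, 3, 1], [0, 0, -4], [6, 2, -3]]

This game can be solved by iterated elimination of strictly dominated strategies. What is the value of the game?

1

Row day 2 is strictly dominated by row day 1 (4>0, 3>0, 1>-4); eliminate day 2.
Column day 2 is strictly dominated by day 3 for the inspectee (1<3, -3<2); eliminate day 2.
Column day 1 is strictly dominated by day 3 for the inspectee (1<4, -3<6); eliminate day 1.
Row day 3 is strictly dominated by row day 1 (1>-3); eliminate day 3.
Only (day 1, day 3) remains, with payoff 1.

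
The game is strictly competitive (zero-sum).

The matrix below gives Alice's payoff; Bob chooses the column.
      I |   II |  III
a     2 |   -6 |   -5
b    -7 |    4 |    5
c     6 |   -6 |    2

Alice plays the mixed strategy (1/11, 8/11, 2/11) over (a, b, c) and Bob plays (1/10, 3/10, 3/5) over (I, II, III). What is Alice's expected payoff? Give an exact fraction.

Against (1/10, 3/10, 3/5), each row's expected payoff is a: -23/5; b: 7/2; c: 0.
Taking the (1/11, 8/11, 2/11)-weighted average: (1/11)·(-23/5) + (8/11)·(7/2) + (2/11)·(0) = 117/55.

117/55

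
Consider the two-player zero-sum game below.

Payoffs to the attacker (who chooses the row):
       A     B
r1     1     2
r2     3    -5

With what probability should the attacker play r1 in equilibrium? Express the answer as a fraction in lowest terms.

Row minima are 1 and -5, so the attacker's maximin is 1; column maxima are 3 and 2, so the defender's minimax is 2. These differ, so the equilibrium is in mixed strategies.
Let the attacker play r1 with probability p. The defender is indifferent when p + 3(1−p) = 2p − 5(1−p), giving p = 8/9.

8/9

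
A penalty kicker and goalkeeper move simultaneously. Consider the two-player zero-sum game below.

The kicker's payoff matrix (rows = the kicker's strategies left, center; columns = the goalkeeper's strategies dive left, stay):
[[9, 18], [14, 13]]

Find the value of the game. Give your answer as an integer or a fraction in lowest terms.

Row minima are 9 and 13, so the kicker's maximin is 13; column maxima are 14 and 18, so the goalkeeper's minimax is 14. These differ, so the equilibrium is in mixed strategies.
Let the kicker play left with probability p. The goalkeeper is indifferent when 9p + 14(1−p) = 18p + 13(1−p), giving p = 1/10.
Let the goalkeeper play dive left with probability q. The kicker is indifferent when 9q + 18(1−q) = 14q + 13(1−q), giving q = 1/2.
The value is 9·(1/2) + (18)·(1/2) = 27/2.

27/2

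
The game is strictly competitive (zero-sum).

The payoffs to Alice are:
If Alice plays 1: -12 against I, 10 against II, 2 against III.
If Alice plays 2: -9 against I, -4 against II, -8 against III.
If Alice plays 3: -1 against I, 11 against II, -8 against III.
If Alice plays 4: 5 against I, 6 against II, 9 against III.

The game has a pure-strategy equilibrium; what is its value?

Row minima: -12, -9, -8, 5 → Alice's maximin is 5.
Column maxima: 5, 11, 9 → Bob's minimax is 5.
They coincide at (4, I), so the value is 5.

5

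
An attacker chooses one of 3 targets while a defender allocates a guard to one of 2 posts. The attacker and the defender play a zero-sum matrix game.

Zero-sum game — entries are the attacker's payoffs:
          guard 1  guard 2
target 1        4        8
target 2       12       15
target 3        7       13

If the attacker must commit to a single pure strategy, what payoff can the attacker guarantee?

12

The worst-case payoff for each row is target 1: 4, target 2: 12, target 3: 7.
The best of these is 12.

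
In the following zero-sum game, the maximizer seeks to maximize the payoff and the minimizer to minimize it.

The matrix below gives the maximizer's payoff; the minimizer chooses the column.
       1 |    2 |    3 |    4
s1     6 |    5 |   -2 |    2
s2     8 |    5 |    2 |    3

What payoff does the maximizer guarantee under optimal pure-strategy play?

2

Row minima: -2, 2 → the maximizer's maximin is 2.
Column maxima: 8, 5, 2, 3 → the minimizer's minimax is 2.
They coincide at (s2, 3), so the value is 2.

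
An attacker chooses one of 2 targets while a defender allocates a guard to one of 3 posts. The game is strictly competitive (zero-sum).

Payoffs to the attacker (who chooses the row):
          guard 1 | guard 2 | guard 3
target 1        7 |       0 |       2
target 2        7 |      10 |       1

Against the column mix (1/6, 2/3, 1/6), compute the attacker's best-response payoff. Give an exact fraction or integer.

target 1: (7)·(1/6) + (0)·(2/3) + (2)·(1/6) = 3/2.
target 2: (7)·(1/6) + (10)·(2/3) + (1)·(1/6) = 8.
The best pure response is target 2 with expected payoff 8.

8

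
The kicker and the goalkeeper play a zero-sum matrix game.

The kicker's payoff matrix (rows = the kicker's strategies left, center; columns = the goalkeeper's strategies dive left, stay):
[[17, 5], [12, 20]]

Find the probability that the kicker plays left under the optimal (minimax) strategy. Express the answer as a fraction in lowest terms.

Row minima are 5 and 12, so the kicker's maximin is 12; column maxima are 17 and 20, so the goalkeeper's minimax is 17. These differ, so the equilibrium is in mixed strategies.
Let the kicker play left with probability p. The goalkeeper is indifferent when 17p + 12(1−p) = 5p + 20(1−p), giving p = 2/5.

2/5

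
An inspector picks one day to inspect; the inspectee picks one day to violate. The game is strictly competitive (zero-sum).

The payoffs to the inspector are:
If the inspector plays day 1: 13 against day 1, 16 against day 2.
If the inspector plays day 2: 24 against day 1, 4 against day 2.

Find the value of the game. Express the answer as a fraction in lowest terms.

Row minima are 13 and 4, so the inspector's maximin is 13; column maxima are 24 and 16, so the inspectee's minimax is 16. These differ, so the equilibrium is in mixed strategies.
Let the inspector play day 1 with probability p. The inspectee is indifferent when 13p + 24(1−p) = 16p + 4(1−p), giving p = 20/23.
Let the inspectee play day 1 with probability q. The inspector is indifferent when 13q + 16(1−q) = 24q + 4(1−q), giving q = 12/23.
The value is 13·(12/23) + (16)·(11/23) = 332/23.

332/23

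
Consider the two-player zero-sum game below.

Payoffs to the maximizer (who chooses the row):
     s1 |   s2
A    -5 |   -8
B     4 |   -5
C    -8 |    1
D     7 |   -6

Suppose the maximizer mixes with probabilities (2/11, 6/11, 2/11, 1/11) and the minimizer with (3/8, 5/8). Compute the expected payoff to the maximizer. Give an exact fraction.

-235/88

Against (3/8, 5/8), each row's expected payoff is A: -55/8; B: -13/8; C: -19/8; D: -9/8.
Taking the (2/11, 6/11, 2/11, 1/11)-weighted average: (2/11)·(-55/8) + (6/11)·(-13/8) + (2/11)·(-19/8) + (1/11)·(-9/8) = -235/88.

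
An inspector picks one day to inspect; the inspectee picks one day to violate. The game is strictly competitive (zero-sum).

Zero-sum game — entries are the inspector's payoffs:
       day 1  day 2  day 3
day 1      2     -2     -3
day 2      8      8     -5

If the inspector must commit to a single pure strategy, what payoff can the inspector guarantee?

The worst-case payoff for each row is day 1: -3, day 2: -5.
The best of these is -3.

-3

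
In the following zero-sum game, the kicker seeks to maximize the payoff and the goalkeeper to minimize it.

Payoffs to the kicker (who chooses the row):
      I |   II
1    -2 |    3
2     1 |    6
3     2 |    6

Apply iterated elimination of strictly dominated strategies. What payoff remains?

Column II is strictly dominated by I for the goalkeeper (-2<3, 1<6, 2<6); eliminate II.
Row 2 is strictly dominated by row 3 (2>1); eliminate 2.
Row 1 is strictly dominated by row 3 (2>-2); eliminate 1.
Only (3, I) remains, with payoff 2.

2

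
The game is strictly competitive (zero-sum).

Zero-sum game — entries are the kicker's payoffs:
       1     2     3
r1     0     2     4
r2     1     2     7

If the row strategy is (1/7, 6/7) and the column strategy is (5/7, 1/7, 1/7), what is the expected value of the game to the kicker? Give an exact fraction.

Against (5/7, 1/7, 1/7), each row's expected payoff is r1: 6/7; r2: 2.
Taking the (1/7, 6/7)-weighted average: (1/7)·(6/7) + (6/7)·(2) = 90/49.

90/49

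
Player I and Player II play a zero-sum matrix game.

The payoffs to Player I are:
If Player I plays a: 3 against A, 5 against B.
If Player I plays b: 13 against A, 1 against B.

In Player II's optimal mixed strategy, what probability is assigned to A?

2/7

Row minima are 3 and 1, so Player I's maximin is 3; column maxima are 13 and 5, so Player II's minimax is 5. These differ, so the equilibrium is in mixed strategies.
Let Player II play A with probability q. Player I is indifferent when 3q + 5(1−q) = 13q + (1−q), giving q = 2/7.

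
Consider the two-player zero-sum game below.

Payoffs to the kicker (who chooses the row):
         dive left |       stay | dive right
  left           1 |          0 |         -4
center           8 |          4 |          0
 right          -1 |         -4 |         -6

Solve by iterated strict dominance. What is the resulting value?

Column stay is strictly dominated by dive right for the goalkeeper (-4<0, 0<4, -6<-4); eliminate stay.
Row left is strictly dominated by row center (8>1, 0>-4); eliminate left.
Row right is strictly dominated by row center (8>-1, 0>-6); eliminate right.
Column dive left is strictly dominated by dive right for the goalkeeper (0<8); eliminate dive left.
Only (center, dive right) remains, with payoff 0.

0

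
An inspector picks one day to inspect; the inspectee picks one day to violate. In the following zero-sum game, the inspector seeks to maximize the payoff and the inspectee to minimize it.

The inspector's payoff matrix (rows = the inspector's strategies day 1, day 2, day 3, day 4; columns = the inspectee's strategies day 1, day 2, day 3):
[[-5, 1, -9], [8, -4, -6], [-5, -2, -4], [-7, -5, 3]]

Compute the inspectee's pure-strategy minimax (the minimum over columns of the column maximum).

1

The worst case (largest entry) in each column is day 1: 8, day 2: 1, day 3: 3.
The best (smallest) of these is 1.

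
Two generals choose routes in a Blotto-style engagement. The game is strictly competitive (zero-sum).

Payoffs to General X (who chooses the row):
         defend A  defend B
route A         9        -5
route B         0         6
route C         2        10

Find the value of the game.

50/11

Row route B is strictly dominated by row route C, so General X never plays it.
The remaining 2×2 game on (route A, route C) × (defend A, defend B) has no saddle point. Let General X play route A with probability p; indifference gives 9p + 2(1−p) = −5p + 10(1−p), so p = 4/11.
Similarly General Y's optimal q on defend A is 15/22, and the value is 9·(15/22) + (-5)·(7/22) = 50/11.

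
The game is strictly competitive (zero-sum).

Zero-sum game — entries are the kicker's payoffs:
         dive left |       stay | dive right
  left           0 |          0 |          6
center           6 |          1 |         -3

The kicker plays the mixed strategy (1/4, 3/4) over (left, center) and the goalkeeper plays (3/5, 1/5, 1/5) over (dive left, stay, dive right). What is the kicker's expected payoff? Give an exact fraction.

Against (3/5, 1/5, 1/5), each row's expected payoff is left: 6/5; center: 16/5.
Taking the (1/4, 3/4)-weighted average: (1/4)·(6/5) + (3/4)·(16/5) = 27/10.

27/10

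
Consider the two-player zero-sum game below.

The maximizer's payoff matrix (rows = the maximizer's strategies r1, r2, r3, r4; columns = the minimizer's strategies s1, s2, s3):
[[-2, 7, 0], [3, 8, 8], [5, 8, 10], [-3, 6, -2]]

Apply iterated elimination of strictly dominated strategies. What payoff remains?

5

Column s3 is strictly dominated by s1 for the minimizer (-2<0, 3<8, 5<10, -3<-2); eliminate s3.
Column s2 is strictly dominated by s1 for the minimizer (-2<7, 3<8, 5<8, -3<6); eliminate s2.
Row r2 is strictly dominated by row r3 (5>3); eliminate r2.
Row r1 is strictly dominated by row r3 (5>-2); eliminate r1.
Row r4 is strictly dominated by row r3 (5>-3); eliminate r4.
Only (r3, s1) remains, with payoff 5.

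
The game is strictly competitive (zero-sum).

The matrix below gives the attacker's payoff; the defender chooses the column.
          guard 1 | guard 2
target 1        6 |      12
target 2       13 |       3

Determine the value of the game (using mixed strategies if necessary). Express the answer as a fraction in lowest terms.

Row minima are 6 and 3, so the attacker's maximin is 6; column maxima are 13 and 12, so the defender's minimax is 12. These differ, so the equilibrium is in mixed strategies.
Let the attacker play target 1 with probability p. The defender is indifferent when 6p + 13(1−p) = 12p + 3(1−p), giving p = 5/8.
Let the defender play guard 1 with probability q. The attacker is indifferent when 6q + 12(1−q) = 13q + 3(1−q), giving q = 9/16.
The value is 6·(9/16) + (12)·(7/16) = 69/8.

69/8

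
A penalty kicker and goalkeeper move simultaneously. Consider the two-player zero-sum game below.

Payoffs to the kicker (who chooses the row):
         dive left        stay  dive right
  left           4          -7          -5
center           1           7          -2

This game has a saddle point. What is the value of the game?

Row minima: -7, -2 → the kicker's maximin is -2.
Column maxima: 4, 7, -2 → the goalkeeper's minimax is -2.
They coincide at (center, dive right), so the value is -2.

-2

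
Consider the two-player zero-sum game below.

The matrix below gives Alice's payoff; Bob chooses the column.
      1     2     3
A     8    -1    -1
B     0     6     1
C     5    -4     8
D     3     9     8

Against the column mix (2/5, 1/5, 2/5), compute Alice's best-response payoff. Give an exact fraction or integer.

A: (8)·(2/5) + (-1)·(1/5) + (-1)·(2/5) = 13/5.
B: (0)·(2/5) + (6)·(1/5) + (1)·(2/5) = 8/5.
C: (5)·(2/5) + (-4)·(1/5) + (8)·(2/5) = 22/5.
D: (3)·(2/5) + (9)·(1/5) + (8)·(2/5) = 31/5.
The best pure response is D with expected payoff 31/5.

31/5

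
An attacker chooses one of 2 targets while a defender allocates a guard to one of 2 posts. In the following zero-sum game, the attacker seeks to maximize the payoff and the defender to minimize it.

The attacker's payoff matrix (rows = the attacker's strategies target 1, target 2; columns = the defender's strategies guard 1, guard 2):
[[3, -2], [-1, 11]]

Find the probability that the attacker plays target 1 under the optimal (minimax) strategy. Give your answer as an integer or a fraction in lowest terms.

12/17

Row minima are -2 and -1, so the attacker's maximin is -1; column maxima are 3 and 11, so the defender's minimax is 3. These differ, so the equilibrium is in mixed strategies.
Let the attacker play target 1 with probability p. The defender is indifferent when 3p − (1−p) = −2p + 11(1−p), giving p = 12/17.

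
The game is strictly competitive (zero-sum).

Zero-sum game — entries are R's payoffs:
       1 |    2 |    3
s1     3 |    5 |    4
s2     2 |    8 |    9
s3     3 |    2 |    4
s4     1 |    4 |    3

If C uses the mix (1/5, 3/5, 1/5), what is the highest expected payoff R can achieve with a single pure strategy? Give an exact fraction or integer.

s1: (3)·(1/5) + (5)·(3/5) + (4)·(1/5) = 22/5.
s2: (2)·(1/5) + (8)·(3/5) + (9)·(1/5) = 7.
s3: (3)·(1/5) + (2)·(3/5) + (4)·(1/5) = 13/5.
s4: (1)·(1/5) + (4)·(3/5) + (3)·(1/5) = 16/5.
The best pure response is s2 with expected payoff 7.

7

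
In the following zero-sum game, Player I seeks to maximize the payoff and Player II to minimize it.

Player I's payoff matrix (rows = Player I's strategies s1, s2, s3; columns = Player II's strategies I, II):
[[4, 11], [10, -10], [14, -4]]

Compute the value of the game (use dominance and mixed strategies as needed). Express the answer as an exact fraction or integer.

34/5

Row s2 is strictly dominated by row s3, so Player I never plays it.
The remaining 2×2 game on (s1, s3) × (I, II) has no saddle point. Let Player I play s1 with probability p; indifference gives 4p + 14(1−p) = 11p − 4(1−p), so p = 18/25.
Similarly Player II's optimal q on I is 3/5, and the value is 4·(3/5) + (11)·(2/5) = 34/5.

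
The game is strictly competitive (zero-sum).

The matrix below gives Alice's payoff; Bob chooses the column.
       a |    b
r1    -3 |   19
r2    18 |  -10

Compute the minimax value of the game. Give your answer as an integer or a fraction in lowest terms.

Row minima are -3 and -10, so Alice's maximin is -3; column maxima are 18 and 19, so Bob's minimax is 18. These differ, so the equilibrium is in mixed strategies.
Let Alice play r1 with probability p. Bob is indifferent when −3p + 18(1−p) = 19p − 10(1−p), giving p = 14/25.
Let Bob play a with probability q. Alice is indifferent when −3q + 19(1−q) = 18q − 10(1−q), giving q = 29/50.
The value is -3·(29/50) + (19)·(21/50) = 156/25.

156/25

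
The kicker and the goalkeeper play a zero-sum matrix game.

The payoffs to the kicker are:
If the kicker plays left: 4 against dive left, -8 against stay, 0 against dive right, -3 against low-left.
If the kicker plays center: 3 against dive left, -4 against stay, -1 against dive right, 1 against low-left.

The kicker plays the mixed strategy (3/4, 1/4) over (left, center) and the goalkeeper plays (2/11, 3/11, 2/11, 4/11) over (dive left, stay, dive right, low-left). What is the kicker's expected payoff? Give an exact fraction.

-2

Against (2/11, 3/11, 2/11, 4/11), each row's expected payoff is left: -28/11; center: -4/11.
Taking the (3/4, 1/4)-weighted average: (3/4)·(-28/11) + (1/4)·(-4/11) = -2.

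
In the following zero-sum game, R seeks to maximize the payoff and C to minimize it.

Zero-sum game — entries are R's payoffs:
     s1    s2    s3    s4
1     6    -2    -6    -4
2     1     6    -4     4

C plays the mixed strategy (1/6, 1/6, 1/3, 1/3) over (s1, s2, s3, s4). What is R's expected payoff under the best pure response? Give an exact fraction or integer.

7/6

1: (6)·(1/6) + (-2)·(1/6) + (-6)·(1/3) + (-4)·(1/3) = -8/3.
2: (1)·(1/6) + (6)·(1/6) + (-4)·(1/3) + (4)·(1/3) = 7/6.
The best pure response is 2 with expected payoff 7/6.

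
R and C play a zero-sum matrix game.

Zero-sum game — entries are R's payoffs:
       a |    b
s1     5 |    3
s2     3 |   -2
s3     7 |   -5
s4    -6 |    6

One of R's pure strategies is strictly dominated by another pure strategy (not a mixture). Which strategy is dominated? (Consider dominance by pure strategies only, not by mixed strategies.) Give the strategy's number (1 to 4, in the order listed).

2

Compare s2 with s1: 5 > 3, 3 > -2.
So s1 strictly dominates s2 for R; s2 is strictly dominated.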